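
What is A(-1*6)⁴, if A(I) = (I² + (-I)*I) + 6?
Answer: 1296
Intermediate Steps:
A(I) = 6 (A(I) = (I² - I²) + 6 = 0 + 6 = 6)
A(-1*6)⁴ = 6⁴ = 1296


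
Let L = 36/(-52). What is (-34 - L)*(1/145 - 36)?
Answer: 2259827/1885 ≈ 1198.8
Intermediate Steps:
L = -9/13 (L = 36*(-1/52) = -9/13 ≈ -0.69231)
(-34 - L)*(1/145 - 36) = (-34 - 1*(-9/13))*(1/145 - 36) = (-34 + 9/13)*(1/145 - 36) = -433/13*(-5219/145) = 2259827/1885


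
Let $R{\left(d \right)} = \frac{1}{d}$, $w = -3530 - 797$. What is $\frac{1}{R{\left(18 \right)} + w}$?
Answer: $- \frac{18}{77885} \approx -0.00023111$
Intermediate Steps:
$w = -4327$
$\frac{1}{R{\left(18 \right)} + w} = \frac{1}{\frac{1}{18} - 4327} = \frac{1}{- \frac{77885}{18}} = - \frac{18}{77885}$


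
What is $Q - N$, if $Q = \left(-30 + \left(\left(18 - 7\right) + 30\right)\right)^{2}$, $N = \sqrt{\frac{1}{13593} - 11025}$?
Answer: $121 - \frac{2 i \sqrt{509271341658}}{13593} \approx 121.0 - 105.0 i$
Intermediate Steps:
$N = \frac{2 i \sqrt{509271341658}}{13593}$ ($N = \sqrt{\frac{1}{13593} - 11025} = \sqrt{- \frac{149862824}{13593}} = \frac{2 i \sqrt{509271341658}}{13593} \approx 105.0 i$)
$Q = 121$ ($Q = \left(-30 + \left(11 + 30\right)\right)^{2} = \left(-30 + 41\right)^{2} = 11^{2} = 121$)
$Q - N = 121 - \frac{2 i \sqrt{509271341658}}{13593}$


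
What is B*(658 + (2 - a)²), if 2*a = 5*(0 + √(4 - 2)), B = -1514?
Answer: -1021193 + 15140*√2 ≈ -9.9978e+5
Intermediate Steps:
a = 5*√2/2 (a = (5*(0 + √(4 - 2)))/2 = (5*(0 + √2))/2 = (5*√2)/2 = 5*√2/2 ≈ 3.5355)
B*(658 + (2 - a)²) = -1514*(658 + (2 - 5*√2/2)²) = -996212 - 1514*(2 - 5*√2/2)²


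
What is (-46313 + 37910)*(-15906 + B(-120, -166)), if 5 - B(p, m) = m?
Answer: 132221205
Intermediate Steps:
B(p, m) = 5 - m
(-46313 + 37910)*(-15906 + B(-120, -166)) = (-46313 + 37910)*(-15906 + (5 - 1*(-166))) = -8403*(-15906 + (5 + 166)) = -8403*(-15906 + 171) = -8403*(-15735) = 132221205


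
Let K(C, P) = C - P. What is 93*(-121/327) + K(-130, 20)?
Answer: -20101/109 ≈ -184.41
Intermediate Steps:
93*(-121/327) + K(-130, 20) = 93*(-121/327) + (-130 - 1*20) = 93*(-121*1/327) + (-130 - 20) = 93*(-121/327) - 150 = -3751/109 - 150 = -20101/109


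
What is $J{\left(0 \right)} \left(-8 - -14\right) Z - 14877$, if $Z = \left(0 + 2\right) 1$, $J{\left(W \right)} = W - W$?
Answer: $-14877$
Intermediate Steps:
$J{\left(W \right)} = 0$
$Z = 2$ ($Z = 2 \cdot 1 = 2$)
$J{\left(0 \right)} \left(-8 - -14\right) Z - 14877 = 0 \left(-8 - -14\right) 2 - 14877 = 0 \left(-8 + 14\right) 2 - 14877 = 0 \cdot 6 \cdot 2 - 14877 = 0 \cdot 2 - 14877 = 0 - 14877 = -14877$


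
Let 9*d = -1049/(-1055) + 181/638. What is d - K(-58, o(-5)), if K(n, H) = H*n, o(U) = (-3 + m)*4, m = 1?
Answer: -936654541/2019270 ≈ -463.86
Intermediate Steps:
o(U) = -8 (o(U) = (-3 + 1)*4 = -2*4 = -8)
d = 286739/2019270 (d = (-1049/(-1055) + 181/638)/9 = (-1049*(-1/1055) + 181*(1/638))/9 = (1049/1055 + 181/638)/9 = (⅑)*(860217/673090) = 286739/2019270 ≈ 0.14200)
d - K(-58, o(-5)) = 286739/2019270 - (-8)*(-58) = 286739/2019270 - 1*464 = 286739/2019270 - 464 = -936654541/2019270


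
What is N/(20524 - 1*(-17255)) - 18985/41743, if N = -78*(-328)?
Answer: 116906199/525669599 ≈ 0.22239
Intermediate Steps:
N = 25584
N/(20524 - 1*(-17255)) - 18985/41743 = 25584/(20524 - 1*(-17255)) - 18985/41743 = 25584/(20524 + 17255) - 18985*1/41743 = 25584/37779 - 18985/41743 = 25584*(1/37779) - 18985/41743 = 8528/12593 - 18985/41743 = 116906199/525669599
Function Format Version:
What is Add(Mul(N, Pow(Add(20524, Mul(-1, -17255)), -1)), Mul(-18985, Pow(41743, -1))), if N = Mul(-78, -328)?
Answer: Rational(116906199, 525669599) ≈ 0.22239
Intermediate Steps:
N = 25584
Add(Mul(N, Pow(Add(20524, Mul(-1, -17255)), -1)), Mul(-18985, Pow(41743, -1))) = Add(Mul(25584, Pow(Add(20524, Mul(-1, -17255)), -1)), Mul(-18985, Pow(41743, -1))) = Add(Mul(25584, Pow(Add(20524, 17255), -1)), Mul(-18985, Rational(1, 41743))) = Add(Mul(25584, Pow(37779, -1)), Rational(-18985, 41743)) = Add(Mul(25584, Rational(1, 37779)), Rational(-18985, 41743)) = Add(Rational(8528, 12593), Rational(-18985, 41743)) = Rational(116906199, 525669599)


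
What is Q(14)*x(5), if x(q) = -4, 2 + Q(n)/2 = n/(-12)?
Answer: 76/3 ≈ 25.333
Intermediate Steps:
Q(n) = -4 - n/6 (Q(n) = -4 + 2*(n/(-12)) = -4 + 2*(n*(-1/12)) = -4 + 2*(-n/12) = -4 - n/6)
Q(14)*x(5) = (-4 - ⅙*14)*(-4) = (-4 - 7/3)*(-4) = -19/3*(-4) = 76/3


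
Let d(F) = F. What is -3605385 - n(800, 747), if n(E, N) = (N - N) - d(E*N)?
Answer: -3007785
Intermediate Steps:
n(E, N) = -E*N (n(E, N) = (N - N) - E*N = 0 - E*N = -E*N)
-3605385 - n(800, 747) = -3605385 - (-1)*800*747 = -3605385 - 1*(-597600) = -3605385 + 597600 = -3007785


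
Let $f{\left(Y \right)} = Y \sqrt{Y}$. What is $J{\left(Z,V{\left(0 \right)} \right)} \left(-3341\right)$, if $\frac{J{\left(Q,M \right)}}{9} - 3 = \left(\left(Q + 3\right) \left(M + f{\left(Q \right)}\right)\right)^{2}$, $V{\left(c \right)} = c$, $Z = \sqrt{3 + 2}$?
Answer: $-4600557 - 2104830 \sqrt{5} \approx -9.3071 \cdot 10^{6}$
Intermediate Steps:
$f{\left(Y \right)} = Y^{\frac{3}{2}}$
$Z = \sqrt{5} \approx 2.2361$
$J{\left(Q,M \right)} = 27 + 9 \left(3 + Q\right)^{2} \left(M + Q^{\frac{3}{2}}\right)^{2}$ ($J{\left(Q,M \right)} = 27 + 9 \left(\left(Q + 3\right) \left(M + Q^{\frac{3}{2}}\right)\right)^{2} = 27 + 9 \left(\left(3 + Q\right) \left(M + Q^{\frac{3}{2}}\right)\right)^{2} = 27 + 9 \left(3 + Q\right)^{2} \left(M + Q^{\frac{3}{2}}\right)^{2}$)
$J{\left(Z,V{\left(0 \right)} \right)} \left(-3341\right) = \left(27 + 9 \left(3 + \sqrt{5}\right)^{2} \left(0 + \left(\sqrt{5}\right)^{\frac{3}{2}}\right)^{2}\right) \left(-3341\right) = \left(27 + 9 \left(3 + \sqrt{5}\right)^{2} \left(0 + 5^{\frac{3}{4}}\right)^{2}\right) \left(-3341\right) = \left(27 + 9 \left(3 + \sqrt{5}\right)^{2} \left(5^{\frac{3}{4}}\right)^{2}\right) \left(-3341\right) = \left(27 + 9 \left(3 + \sqrt{5}\right)^{2} \cdot 5 \sqrt{5}\right) \left(-3341\right) = \left(27 + 45 \sqrt{5} \left(3 + \sqrt{5}\right)^{2}\right) \left(-3341\right) = -90207 - 150345 \sqrt{5} \left(3 + \sqrt{5}\right)^{2}$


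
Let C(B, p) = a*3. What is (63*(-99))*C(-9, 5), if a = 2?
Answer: -37422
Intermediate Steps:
C(B, p) = 6 (C(B, p) = 2*3 = 6)
(63*(-99))*C(-9, 5) = (63*(-99))*6 = -6237*6 = -37422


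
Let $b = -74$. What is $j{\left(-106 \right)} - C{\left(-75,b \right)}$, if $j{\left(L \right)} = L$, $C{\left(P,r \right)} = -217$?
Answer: $111$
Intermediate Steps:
$j{\left(-106 \right)} - C{\left(-75,b \right)} = -106 - -217 = -106 + 217 = 111$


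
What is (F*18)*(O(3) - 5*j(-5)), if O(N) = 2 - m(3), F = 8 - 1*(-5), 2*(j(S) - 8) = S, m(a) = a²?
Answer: -8073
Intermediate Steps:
j(S) = 8 + S/2
F = 13 (F = 8 + 5 = 13)
O(N) = -7 (O(N) = 2 - 1*3² = 2 - 1*9 = 2 - 9 = -7)
(F*18)*(O(3) - 5*j(-5)) = (13*18)*(-7 - 5*(8 + (½)*(-5))) = 234*(-7 - 5*(8 - 5/2)) = 234*(-7 - 5*11/2) = 234*(-7 - 55/2) = 234*(-69/2) = -8073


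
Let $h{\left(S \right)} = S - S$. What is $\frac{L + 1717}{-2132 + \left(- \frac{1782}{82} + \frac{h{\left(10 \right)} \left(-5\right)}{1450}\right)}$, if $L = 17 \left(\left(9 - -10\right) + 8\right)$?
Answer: $- \frac{89216}{88303} \approx -1.0103$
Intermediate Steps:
$h{\left(S \right)} = 0$
$L = 459$ ($L = 17 \left(\left(9 + 10\right) + 8\right) = 17 \left(19 + 8\right) = 17 \cdot 27 = 459$)
$\frac{L + 1717}{-2132 + \left(- \frac{1782}{82} + \frac{h{\left(10 \right)} \left(-5\right)}{1450}\right)} = \frac{459 + 1717}{-2132 - \left(\frac{891}{41} - \frac{0 \left(-5\right)}{1450}\right)} = \frac{2176}{-2132 + \left(\left(-1782\right) \frac{1}{82} + 0 \cdot \frac{1}{1450}\right)} = \frac{2176}{-2132 + \left(- \frac{891}{41} + 0\right)} = \frac{2176}{-2132 - \frac{891}{41}} = \frac{2176}{- \frac{88303}{41}} = 2176 \left(- \frac{41}{88303}\right) = - \frac{89216}{88303}$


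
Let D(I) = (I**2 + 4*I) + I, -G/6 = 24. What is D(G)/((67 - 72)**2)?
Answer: 20016/25 ≈ 800.64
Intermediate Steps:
G = -144 (G = -6*24 = -144)
D(I) = I**2 + 5*I
D(G)/((67 - 72)**2) = (-144*(5 - 144))/((67 - 72)**2) = (-144*(-139))/((-5)**2) = 20016/25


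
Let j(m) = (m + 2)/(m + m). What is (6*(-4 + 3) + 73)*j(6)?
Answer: 134/3 ≈ 44.667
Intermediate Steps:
j(m) = (2 + m)/(2*m) (j(m) = (2 + m)/((2*m)) = (2 + m)*(1/(2*m)) = (2 + m)/(2*m))
(6*(-4 + 3) + 73)*j(6) = (6*(-4 + 3) + 73)*((½)*(2 + 6)/6) = (6*(-1) + 73)*((½)*(⅙)*8) = (-6 + 73)*(⅔) = 67*(⅔) = 134/3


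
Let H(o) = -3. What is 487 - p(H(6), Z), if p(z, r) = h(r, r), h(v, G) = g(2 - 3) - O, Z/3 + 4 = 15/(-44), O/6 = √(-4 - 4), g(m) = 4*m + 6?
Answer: 485 + 12*I*√2 ≈ 485.0 + 16.971*I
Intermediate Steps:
g(m) = 6 + 4*m
O = 12*I*√2 (O = 6*√(-4 - 4) = 6*√(-8) = 6*(2*I*√2) = 12*I*√2 ≈ 16.971*I)
Z = -573/44 (Z = -12 + 3*(15/(-44)) = -12 + 3*(15*(-1/44)) = -12 + 3*(-15/44) = -12 - 45/44 = -573/44 ≈ -13.023)
h(v, G) = 2 - 12*I*√2 (h(v, G) = (6 + 4*(2 - 3)) - 12*I*√2 = (6 + 4*(-1)) - 12*I*√2 = (6 - 4) - 12*I*√2 = 2 - 12*I*√2)
p(z, r) = 2 - 12*I*√2
487 - p(H(6), Z) = 487 - (2 - 12*I*√2) = 487 + (-2 + 12*I*√2) = 485 + 12*I*√2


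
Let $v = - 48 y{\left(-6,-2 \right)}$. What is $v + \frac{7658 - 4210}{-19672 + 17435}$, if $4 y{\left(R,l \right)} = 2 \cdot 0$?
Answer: $- \frac{3448}{2237} \approx -1.5413$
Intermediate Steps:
$y{\left(R,l \right)} = 0$ ($y{\left(R,l \right)} = \frac{2 \cdot 0}{4} = \frac{1}{4} \cdot 0 = 0$)
$v = 0$ ($v = \left(-48\right) 0 = 0$)
$v + \frac{7658 - 4210}{-19672 + 17435} = 0 + \frac{7658 - 4210}{-19672 + 17435} = 0 + \frac{3448}{-2237} = 0 + 3448 \left(- \frac{1}{2237}\right) = 0 - \frac{3448}{2237} = - \frac{3448}{2237}$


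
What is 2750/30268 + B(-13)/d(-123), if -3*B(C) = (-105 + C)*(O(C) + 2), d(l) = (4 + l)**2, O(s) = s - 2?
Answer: 5028367/91848246 ≈ 0.054746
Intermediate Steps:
O(s) = -2 + s
B(C) = -C*(-105 + C)/3 (B(C) = -(-105 + C)*((-2 + C) + 2)/3 = -(-105 + C)*C/3 = -C*(-105 + C)/3)
2750/30268 + B(-13)/d(-123) = 2750/30268 + ((1/3)*(-13)*(105 - 1*(-13)))/((4 - 123)**2) = 2750*(1/30268) + ((1/3)*(-13)*(105 + 13))/((-119)**2) = 1375/15134 + ((1/3)*(-13)*118)/14161 = 1375/15134 - 1534/3*1/14161 = 1375/15134 - 1534/42483 = 5028367/91848246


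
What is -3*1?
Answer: -3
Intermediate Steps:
-3*1 = -3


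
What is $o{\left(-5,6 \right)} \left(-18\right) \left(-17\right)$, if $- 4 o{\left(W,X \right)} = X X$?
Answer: $-2754$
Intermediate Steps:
$o{\left(W,X \right)} = - \frac{X^{2}}{4}$ ($o{\left(W,X \right)} = - \frac{X X}{4} = - \frac{X^{2}}{4}$)
$o{\left(-5,6 \right)} \left(-18\right) \left(-17\right) = - \frac{6^{2}}{4} \left(-18\right) \left(-17\right) = \left(- \frac{1}{4}\right) 36 \left(-18\right) \left(-17\right) = \left(-9\right) \left(-18\right) \left(-17\right) = 162 \left(-17\right) = -2754$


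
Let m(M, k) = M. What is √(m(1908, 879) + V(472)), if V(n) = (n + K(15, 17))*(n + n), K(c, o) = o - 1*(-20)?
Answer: 2*√120601 ≈ 694.55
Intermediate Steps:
K(c, o) = 20 + o (K(c, o) = o + 20 = 20 + o)
V(n) = 2*n*(37 + n) (V(n) = (n + (20 + 17))*(n + n) = (n + 37)*(2*n) = (37 + n)*(2*n) = 2*n*(37 + n))
√(m(1908, 879) + V(472)) = √(1908 + 2*472*(37 + 472)) = √(1908 + 2*472*509) = √(1908 + 480496) = √482404 = 2*√120601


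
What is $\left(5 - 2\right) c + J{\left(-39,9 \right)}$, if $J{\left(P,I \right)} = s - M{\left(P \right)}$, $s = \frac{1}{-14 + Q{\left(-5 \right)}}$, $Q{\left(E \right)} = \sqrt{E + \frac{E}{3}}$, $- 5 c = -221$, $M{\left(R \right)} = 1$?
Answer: $\frac{199927}{1520} - \frac{i \sqrt{15}}{304} \approx 131.53 - 0.01274 i$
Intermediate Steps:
$c = \frac{221}{5}$ ($c = \left(- \frac{1}{5}\right) \left(-221\right) = \frac{221}{5} \approx 44.2$)
$Q{\left(E \right)} = \frac{2 \sqrt{3} \sqrt{E}}{3}$ ($Q{\left(E \right)} = \sqrt{E + E \frac{1}{3}} = \sqrt{E + \frac{E}{3}} = \sqrt{\frac{4 E}{3}} = \frac{2 \sqrt{3} \sqrt{E}}{3}$)
$s = \frac{1}{-14 + \frac{2 i \sqrt{15}}{3}}$ ($s = \frac{1}{-14 + \frac{2 \sqrt{3} \sqrt{-5}}{3}} = \frac{1}{-14 + \frac{2 \sqrt{3} i \sqrt{5}}{3}} = \frac{1}{-14 + \frac{2 i \sqrt{15}}{3}} \approx -0.069079 - 0.01274 i$)
$J{\left(P,I \right)} = - \frac{325}{304} - \frac{i \sqrt{15}}{304}$ ($J{\left(P,I \right)} = \left(- \frac{21}{304} - \frac{i \sqrt{15}}{304}\right) - 1 = - \frac{325}{304} - \frac{i \sqrt{15}}{304}$)
$\left(5 - 2\right) c + J{\left(-39,9 \right)} = \left(5 - 2\right) \frac{221}{5} - \left(\frac{325}{304} + \frac{i \sqrt{15}}{304}\right) = 3 \cdot \frac{221}{5} - \left(\frac{325}{304} + \frac{i \sqrt{15}}{304}\right) = \frac{663}{5} - \left(\frac{325}{304} + \frac{i \sqrt{15}}{304}\right) = \frac{199927}{1520} - \frac{i \sqrt{15}}{304}$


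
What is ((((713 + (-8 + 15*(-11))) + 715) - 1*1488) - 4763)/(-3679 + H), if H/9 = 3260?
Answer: -4996/25661 ≈ -0.19469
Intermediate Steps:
H = 29340 (H = 9*3260 = 29340)
((((713 + (-8 + 15*(-11))) + 715) - 1*1488) - 4763)/(-3679 + H) = ((((713 + (-8 + 15*(-11))) + 715) - 1*1488) - 4763)/(-3679 + 29340) = ((((713 + (-8 - 165)) + 715) - 1488) - 4763)/25661 = ((((713 - 173) + 715) - 1488) - 4763)*(1/25661) = (((540 + 715) - 1488) - 4763)*(1/25661) = ((1255 - 1488) - 4763)*(1/25661) = (-233 - 4763)*(1/25661) = -4996*1/25661 = -4996/25661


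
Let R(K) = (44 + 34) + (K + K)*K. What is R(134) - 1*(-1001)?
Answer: 36991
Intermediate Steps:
R(K) = 78 + 2*K² (R(K) = 78 + (2*K)*K = 78 + 2*K²)
R(134) - 1*(-1001) = (78 + 2*134²) - 1*(-1001) = (78 + 2*17956) + 1001 = (78 + 35912) + 1001 = 35990 + 1001 = 36991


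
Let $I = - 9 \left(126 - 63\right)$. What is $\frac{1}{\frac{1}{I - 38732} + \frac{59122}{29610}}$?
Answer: $\frac{83117385}{165957562} \approx 0.50084$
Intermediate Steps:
$I = -567$ ($I = \left(-9\right) 63 = -567$)
$\frac{1}{\frac{1}{I - 38732} + \frac{59122}{29610}} = \frac{1}{\frac{1}{-567 - 38732} + \frac{59122}{29610}} = \frac{1}{\frac{1}{-39299} + 59122 \cdot \frac{1}{29610}} = \frac{1}{- \frac{1}{39299} + \frac{4223}{2115}} = \frac{1}{\frac{165957562}{83117385}} = \frac{83117385}{165957562}$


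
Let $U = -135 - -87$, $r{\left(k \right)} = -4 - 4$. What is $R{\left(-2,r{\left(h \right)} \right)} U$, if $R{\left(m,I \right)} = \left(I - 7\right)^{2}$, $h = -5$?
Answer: $-10800$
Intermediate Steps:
$r{\left(k \right)} = -8$ ($r{\left(k \right)} = -4 - 4 = -8$)
$R{\left(m,I \right)} = \left(-7 + I\right)^{2}$ ($R{\left(m,I \right)} = \left(I - 7\right)^{2} = \left(-7 + I\right)^{2}$)
$U = -48$ ($U = -135 + 87 = -48$)
$R{\left(-2,r{\left(h \right)} \right)} U = \left(-7 - 8\right)^{2} \left(-48\right) = \left(-15\right)^{2} \left(-48\right) = 225 \left(-48\right) = -10800$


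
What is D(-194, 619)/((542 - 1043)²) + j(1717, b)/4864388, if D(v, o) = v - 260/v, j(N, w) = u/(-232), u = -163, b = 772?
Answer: -21086149866197/27476624543739552 ≈ -0.00076742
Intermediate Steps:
j(N, w) = 163/232 (j(N, w) = -163/(-232) = -163*(-1/232) = 163/232)
D(-194, 619)/((542 - 1043)²) + j(1717, b)/4864388 = (-194 - 260/(-194))/((542 - 1043)²) + (163/232)/4864388 = (-194 - 260*(-1/194))/((-501)²) + (163/232)*(1/4864388) = (-194 + 130/97)/251001 + 163/1128538016 = -18688/97*1/251001 + 163/1128538016 = -18688/24347097 + 163/1128538016 = -21086149866197/27476624543739552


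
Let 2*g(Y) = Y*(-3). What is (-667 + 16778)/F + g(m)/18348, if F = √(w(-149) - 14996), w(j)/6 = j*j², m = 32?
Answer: -4/1529 - 16111*I*√19862690/19862690 ≈ -0.0026161 - 3.615*I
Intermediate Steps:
w(j) = 6*j³ (w(j) = 6*(j*j²) = 6*j³)
g(Y) = -3*Y/2 (g(Y) = (Y*(-3))/2 = (-3*Y)/2 = -3*Y/2)
F = I*√19862690 (F = √(6*(-149)³ - 14996) = √(6*(-3307949) - 14996) = √(-19847694 - 14996) = √(-19862690) = I*√19862690 ≈ 4456.8*I)
(-667 + 16778)/F + g(m)/18348 = (-667 + 16778)/((I*√19862690)) - 3/2*32/18348 = 16111*(-I*√19862690/19862690) - 48*1/18348 = -16111*I*√19862690/19862690 - 4/1529 = -4/1529 - 16111*I*√19862690/19862690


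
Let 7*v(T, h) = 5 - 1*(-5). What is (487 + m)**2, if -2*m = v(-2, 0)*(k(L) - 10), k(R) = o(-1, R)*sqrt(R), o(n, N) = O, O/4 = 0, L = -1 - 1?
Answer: 11964681/49 ≈ 2.4418e+5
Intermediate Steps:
v(T, h) = 10/7 (v(T, h) = (5 - 1*(-5))/7 = (5 + 5)/7 = (1/7)*10 = 10/7)
L = -2
O = 0 (O = 4*0 = 0)
o(n, N) = 0
k(R) = 0 (k(R) = 0*sqrt(R) = 0)
m = 50/7 (m = -5*(0 - 10)/7 = -5*(-10)/7 = -1/2*(-100/7) = 50/7 ≈ 7.1429)
(487 + m)**2 = (487 + 50/7)**2 = (3459/7)**2 = 11964681/49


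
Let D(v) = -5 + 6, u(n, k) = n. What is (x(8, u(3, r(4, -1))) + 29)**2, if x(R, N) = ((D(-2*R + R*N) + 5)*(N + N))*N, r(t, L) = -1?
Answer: 18769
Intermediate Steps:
D(v) = 1
x(R, N) = 12*N**2 (x(R, N) = ((1 + 5)*(N + N))*N = (6*(2*N))*N = (12*N)*N = 12*N**2)
(x(8, u(3, r(4, -1))) + 29)**2 = (12*3**2 + 29)**2 = (12*9 + 29)**2 = (108 + 29)**2 = 137**2 = 18769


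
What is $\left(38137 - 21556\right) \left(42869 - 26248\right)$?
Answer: $275592801$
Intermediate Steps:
$\left(38137 - 21556\right) \left(42869 - 26248\right) = 16581 \cdot 16621 = 275592801$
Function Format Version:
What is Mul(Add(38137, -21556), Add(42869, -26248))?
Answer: 275592801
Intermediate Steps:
Mul(Add(38137, -21556), Add(42869, -26248)) = Mul(16581, 16621) = 275592801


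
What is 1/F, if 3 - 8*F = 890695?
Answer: -2/222673 ≈ -8.9818e-6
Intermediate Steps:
F = -222673/2 (F = 3/8 - ⅛*890695 = 3/8 - 890695/8 = -222673/2 ≈ -1.1134e+5)
1/F = 1/(-222673/2) = -2/222673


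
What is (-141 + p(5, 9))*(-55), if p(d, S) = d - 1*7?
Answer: 7865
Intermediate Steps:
p(d, S) = -7 + d (p(d, S) = d - 7 = -7 + d)
(-141 + p(5, 9))*(-55) = (-141 + (-7 + 5))*(-55) = (-141 - 2)*(-55) = -143*(-55) = 7865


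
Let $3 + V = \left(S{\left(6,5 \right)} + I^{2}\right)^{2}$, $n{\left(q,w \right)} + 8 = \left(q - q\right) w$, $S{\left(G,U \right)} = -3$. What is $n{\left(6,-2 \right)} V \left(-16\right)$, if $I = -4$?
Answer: $21248$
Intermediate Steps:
$n{\left(q,w \right)} = -8$ ($n{\left(q,w \right)} = -8 + \left(q - q\right) w = -8 + 0 w = -8 + 0 = -8$)
$V = 166$ ($V = -3 + \left(-3 + \left(-4\right)^{2}\right)^{2} = -3 + \left(-3 + 16\right)^{2} = -3 + 13^{2} = -3 + 169 = 166$)
$n{\left(6,-2 \right)} V \left(-16\right) = \left(-8\right) 166 \left(-16\right) = \left(-1328\right) \left(-16\right) = 21248$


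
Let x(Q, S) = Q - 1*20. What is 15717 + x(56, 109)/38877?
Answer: 203676615/12959 ≈ 15717.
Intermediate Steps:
x(Q, S) = -20 + Q (x(Q, S) = Q - 20 = -20 + Q)
15717 + x(56, 109)/38877 = 15717 + (-20 + 56)/38877 = 15717 + 36*(1/38877) = 15717 + 12/12959 = 203676615/12959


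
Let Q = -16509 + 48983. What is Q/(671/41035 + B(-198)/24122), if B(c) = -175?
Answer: 4592038253140/1286391 ≈ 3.5697e+6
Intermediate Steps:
Q = 32474
Q/(671/41035 + B(-198)/24122) = 32474/(671/41035 - 175/24122) = 32474/(671*(1/41035) - 175*1/24122) = 32474/(671/41035 - 25/3446) = 32474/(1286391/141406610) = 32474*(141406610/1286391) = 4592038253140/1286391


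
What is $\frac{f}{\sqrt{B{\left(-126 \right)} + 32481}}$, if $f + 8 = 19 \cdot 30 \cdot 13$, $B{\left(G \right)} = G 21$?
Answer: $\frac{7402 \sqrt{3315}}{9945} \approx 42.853$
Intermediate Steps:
$B{\left(G \right)} = 21 G$
$f = 7402$ ($f = -8 + 19 \cdot 30 \cdot 13 = -8 + 570 \cdot 13 = -8 + 7410 = 7402$)
$\frac{f}{\sqrt{B{\left(-126 \right)} + 32481}} = \frac{7402}{\sqrt{21 \left(-126\right) + 32481}} = \frac{7402}{\sqrt{-2646 + 32481}} = \frac{7402}{\sqrt{29835}} = \frac{7402}{3 \sqrt{3315}} = 7402 \frac{\sqrt{3315}}{9945} = \frac{7402 \sqrt{3315}}{9945}$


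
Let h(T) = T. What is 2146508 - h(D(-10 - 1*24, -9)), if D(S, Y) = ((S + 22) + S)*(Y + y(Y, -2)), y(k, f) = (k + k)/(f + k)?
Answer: 23607862/11 ≈ 2.1462e+6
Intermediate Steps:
y(k, f) = 2*k/(f + k) (y(k, f) = (2*k)/(f + k) = 2*k/(f + k))
D(S, Y) = (22 + 2*S)*(Y + 2*Y/(-2 + Y)) (D(S, Y) = ((S + 22) + S)*(Y + 2*Y/(-2 + Y)) = ((22 + S) + S)*(Y + 2*Y/(-2 + Y)) = (22 + 2*S)*(Y + 2*Y/(-2 + Y)))
2146508 - h(D(-10 - 1*24, -9)) = 2146508 - 2*(-9)**2*(11 + (-10 - 1*24))/(-2 - 9) = 2146508 - 2*81*(11 + (-10 - 24))/(-11) = 2146508 - 2*81*(-1)*(11 - 34)/11 = 2146508 - 2*81*(-1)*(-23)/11 = 2146508 - 1*3726/11 = 2146508 - 3726/11 = 23607862/11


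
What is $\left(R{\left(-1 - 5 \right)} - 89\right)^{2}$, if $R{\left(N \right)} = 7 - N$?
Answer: $5776$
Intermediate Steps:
$\left(R{\left(-1 - 5 \right)} - 89\right)^{2} = \left(\left(7 - \left(-1 - 5\right)\right) - 89\right)^{2} = \left(\left(7 - -6\right) - 89\right)^{2} = \left(\left(7 + 6\right) - 89\right)^{2} = \left(13 - 89\right)^{2} = \left(-76\right)^{2} = 5776$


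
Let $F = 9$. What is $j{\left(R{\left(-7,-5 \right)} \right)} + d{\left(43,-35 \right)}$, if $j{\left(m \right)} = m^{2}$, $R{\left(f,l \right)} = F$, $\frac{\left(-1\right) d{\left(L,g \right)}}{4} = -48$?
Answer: $273$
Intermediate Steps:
$d{\left(L,g \right)} = 192$ ($d{\left(L,g \right)} = \left(-4\right) \left(-48\right) = 192$)
$R{\left(f,l \right)} = 9$
$j{\left(R{\left(-7,-5 \right)} \right)} + d{\left(43,-35 \right)} = 9^{2} + 192 = 81 + 192 = 273$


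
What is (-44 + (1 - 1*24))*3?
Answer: -201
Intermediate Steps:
(-44 + (1 - 1*24))*3 = (-44 + (1 - 24))*3 = (-44 - 23)*3 = -67*3 = -201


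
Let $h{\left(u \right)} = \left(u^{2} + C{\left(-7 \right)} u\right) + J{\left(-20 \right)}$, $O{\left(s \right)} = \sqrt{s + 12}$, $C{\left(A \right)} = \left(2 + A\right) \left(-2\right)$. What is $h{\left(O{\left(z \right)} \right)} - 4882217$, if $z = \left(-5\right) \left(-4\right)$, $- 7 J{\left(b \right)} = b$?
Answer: $- \frac{34175275}{7} + 40 \sqrt{2} \approx -4.8821 \cdot 10^{6}$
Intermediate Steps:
$J{\left(b \right)} = - \frac{b}{7}$
$z = 20$
$C{\left(A \right)} = -4 - 2 A$
$O{\left(s \right)} = \sqrt{12 + s}$
$h{\left(u \right)} = \frac{20}{7} + u^{2} + 10 u$ ($h{\left(u \right)} = \left(u^{2} + \left(-4 - -14\right) u\right) - - \frac{20}{7} = \left(u^{2} + \left(-4 + 14\right) u\right) + \frac{20}{7} = \left(u^{2} + 10 u\right) + \frac{20}{7} = \frac{20}{7} + u^{2} + 10 u$)
$h{\left(O{\left(z \right)} \right)} - 4882217 = \left(\frac{20}{7} + \left(\sqrt{12 + 20}\right)^{2} + 10 \sqrt{12 + 20}\right) - 4882217 = \left(\frac{20}{7} + \left(\sqrt{32}\right)^{2} + 10 \sqrt{32}\right) - 4882217 = \left(\frac{20}{7} + \left(4 \sqrt{2}\right)^{2} + 10 \cdot 4 \sqrt{2}\right) - 4882217 = \left(\frac{20}{7} + 32 + 40 \sqrt{2}\right) - 4882217 = \left(\frac{244}{7} + 40 \sqrt{2}\right) - 4882217 = - \frac{34175275}{7} + 40 \sqrt{2}$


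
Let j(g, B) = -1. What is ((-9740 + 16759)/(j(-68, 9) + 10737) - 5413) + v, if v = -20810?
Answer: -281523109/10736 ≈ -26222.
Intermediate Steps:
((-9740 + 16759)/(j(-68, 9) + 10737) - 5413) + v = ((-9740 + 16759)/(-1 + 10737) - 5413) - 20810 = (7019/10736 - 5413) - 20810 = -58106949/10736 - 20810 = -281523109/10736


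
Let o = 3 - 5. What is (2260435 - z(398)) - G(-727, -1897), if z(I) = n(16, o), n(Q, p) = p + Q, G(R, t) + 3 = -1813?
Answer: 2262237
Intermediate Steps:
G(R, t) = -1816 (G(R, t) = -3 - 1813 = -1816)
o = -2
n(Q, p) = Q + p
z(I) = 14 (z(I) = 16 - 2 = 14)
(2260435 - z(398)) - G(-727, -1897) = (2260435 - 1*14) - 1*(-1816) = (2260435 - 14) + 1816 = 2260421 + 1816 = 2262237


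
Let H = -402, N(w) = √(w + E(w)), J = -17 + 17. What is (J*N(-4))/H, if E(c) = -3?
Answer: 0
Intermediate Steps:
J = 0
N(w) = √(-3 + w) (N(w) = √(w - 3) = √(-3 + w))
(J*N(-4))/H = (0*√(-3 - 4))/(-402) = (0*√(-7))*(-1/402) = (0*(I*√7))*(-1/402) = 0*(-1/402) = 0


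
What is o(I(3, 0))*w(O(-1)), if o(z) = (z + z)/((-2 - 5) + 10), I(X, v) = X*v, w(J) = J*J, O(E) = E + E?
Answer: 0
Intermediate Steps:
O(E) = 2*E
w(J) = J**2
o(z) = 2*z/3 (o(z) = (2*z)/(-7 + 10) = (2*z)/3 = (2*z)*(1/3) = 2*z/3)
o(I(3, 0))*w(O(-1)) = (2*(3*0)/3)*(2*(-1))**2 = ((2/3)*0)*(-2)**2 = 0*4 = 0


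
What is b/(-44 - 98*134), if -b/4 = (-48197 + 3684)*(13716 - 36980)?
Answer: 517775216/1647 ≈ 3.1438e+5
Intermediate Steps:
b = -4142201728 (b = -4*(-48197 + 3684)*(13716 - 36980) = -(-178052)*(-23264) = -4*1035550432 = -4142201728)
b/(-44 - 98*134) = -4142201728/(-44 - 98*134) = -4142201728/(-44 - 13132) = -4142201728/(-13176) = -4142201728*(-1/13176) = 517775216/1647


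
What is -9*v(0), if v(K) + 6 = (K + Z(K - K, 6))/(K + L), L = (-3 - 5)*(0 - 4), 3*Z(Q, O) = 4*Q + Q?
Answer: 54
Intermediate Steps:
Z(Q, O) = 5*Q/3 (Z(Q, O) = (4*Q + Q)/3 = (5*Q)/3 = 5*Q/3)
L = 32 (L = -8*(-4) = 32)
v(K) = -6 + K/(32 + K) (v(K) = -6 + (K + 5*(K - K)/3)/(K + 32) = -6 + (K + (5/3)*0)/(32 + K) = -6 + (K + 0)/(32 + K) = -6 + K/(32 + K))
-9*v(0) = -9*(-192 - 5*0)/(32 + 0) = -9*(-192 + 0)/32 = -9*(-192)/32 = -9*(-6) = 54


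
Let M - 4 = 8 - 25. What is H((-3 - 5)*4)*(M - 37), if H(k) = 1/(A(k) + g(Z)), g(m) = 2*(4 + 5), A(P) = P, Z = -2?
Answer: 25/7 ≈ 3.5714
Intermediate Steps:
g(m) = 18 (g(m) = 2*9 = 18)
H(k) = 1/(18 + k) (H(k) = 1/(k + 18) = 1/(18 + k))
M = -13 (M = 4 + (8 - 25) = 4 - 17 = -13)
H((-3 - 5)*4)*(M - 37) = (-13 - 37)/(18 + (-3 - 5)*4) = -50/(18 - 8*4) = -50/(18 - 32) = -50/(-14) = -1/14*(-50) = 25/7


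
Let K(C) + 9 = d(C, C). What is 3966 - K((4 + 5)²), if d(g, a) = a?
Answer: 3894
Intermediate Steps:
K(C) = -9 + C
3966 - K((4 + 5)²) = 3966 - (-9 + (4 + 5)²) = 3966 - (-9 + 9²) = 3966 - (-9 + 81) = 3966 - 1*72 = 3966 - 72 = 3894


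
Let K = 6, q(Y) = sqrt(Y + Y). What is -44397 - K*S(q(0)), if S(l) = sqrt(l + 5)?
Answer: -44397 - 6*sqrt(5) ≈ -44410.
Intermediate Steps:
q(Y) = sqrt(2)*sqrt(Y) (q(Y) = sqrt(2*Y) = sqrt(2)*sqrt(Y))
S(l) = sqrt(5 + l)
-44397 - K*S(q(0)) = -44397 - 6*sqrt(5 + sqrt(2)*sqrt(0)) = -44397 - 6*sqrt(5 + sqrt(2)*0) = -44397 - 6*sqrt(5 + 0) = -44397 - 6*sqrt(5)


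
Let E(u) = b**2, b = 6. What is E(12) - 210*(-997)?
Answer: 209406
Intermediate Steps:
E(u) = 36 (E(u) = 6**2 = 36)
E(12) - 210*(-997) = 36 - 210*(-997) = 36 + 209370 = 209406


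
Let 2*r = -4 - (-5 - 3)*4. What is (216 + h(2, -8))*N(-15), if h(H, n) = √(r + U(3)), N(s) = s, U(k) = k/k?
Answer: -3240 - 15*√15 ≈ -3298.1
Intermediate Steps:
U(k) = 1
r = 14 (r = (-4 - (-5 - 3)*4)/2 = (-4 - (-8)*4)/2 = (-4 - 1*(-32))/2 = (-4 + 32)/2 = (½)*28 = 14)
h(H, n) = √15 (h(H, n) = √(14 + 1) = √15)
(216 + h(2, -8))*N(-15) = (216 + √15)*(-15) = -3240 - 15*√15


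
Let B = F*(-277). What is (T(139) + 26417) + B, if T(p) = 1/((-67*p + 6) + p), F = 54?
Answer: 105056111/9168 ≈ 11459.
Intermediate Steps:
T(p) = 1/(6 - 66*p) (T(p) = 1/((6 - 67*p) + p) = 1/(6 - 66*p))
B = -14958 (B = 54*(-277) = -14958)
(T(139) + 26417) + B = (-1/(-6 + 66*139) + 26417) - 14958 = (-1/(-6 + 9174) + 26417) - 14958 = (-1/9168 + 26417) - 14958 = 242191055/9168 - 14958 = 105056111/9168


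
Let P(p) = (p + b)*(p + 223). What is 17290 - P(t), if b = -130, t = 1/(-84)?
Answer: 326559491/7056 ≈ 46281.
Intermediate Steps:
t = -1/84 ≈ -0.011905
P(p) = (-130 + p)*(223 + p) (P(p) = (p - 130)*(p + 223) = (-130 + p)*(223 + p))
17290 - P(t) = 17290 - (-28990 + (-1/84)² + 93*(-1/84)) = 17290 - (-28990 + 1/7056 - 31/28) = 17290 - 1*(-204561251/7056) = 17290 + 204561251/7056 = 326559491/7056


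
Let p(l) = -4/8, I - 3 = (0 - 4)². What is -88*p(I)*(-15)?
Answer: -660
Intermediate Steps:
I = 19 (I = 3 + (0 - 4)² = 3 + (-4)² = 3 + 16 = 19)
p(l) = -½ (p(l) = -4*⅛ = -½)
-88*p(I)*(-15) = -88*(-½)*(-15) = 44*(-15) = -660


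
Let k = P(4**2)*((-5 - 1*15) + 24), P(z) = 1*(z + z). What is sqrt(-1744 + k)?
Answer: 4*I*sqrt(101) ≈ 40.2*I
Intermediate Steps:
P(z) = 2*z (P(z) = 1*(2*z) = 2*z)
k = 128 (k = (2*4**2)*((-5 - 1*15) + 24) = (2*16)*((-5 - 15) + 24) = 32*(-20 + 24) = 32*4 = 128)
sqrt(-1744 + k) = sqrt(-1744 + 128) = sqrt(-1616) = 4*I*sqrt(101)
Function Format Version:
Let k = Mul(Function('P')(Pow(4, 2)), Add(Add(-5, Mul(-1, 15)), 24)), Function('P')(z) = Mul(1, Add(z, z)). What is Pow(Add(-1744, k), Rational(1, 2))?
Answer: Mul(4, I, Pow(101, Rational(1, 2))) ≈ Mul(40.200, I)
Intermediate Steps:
Function('P')(z) = Mul(2, z) (Function('P')(z) = Mul(1, Mul(2, z)) = Mul(2, z))
k = 128 (k = Mul(Mul(2, Pow(4, 2)), Add(Add(-5, Mul(-1, 15)), 24)) = Mul(Mul(2, 16), Add(Add(-5, -15), 24)) = Mul(32, Add(-20, 24)) = Mul(32, 4) = 128)
Pow(Add(-1744, k), Rational(1, 2)) = Pow(Add(-1744, 128), Rational(1, 2)) = Pow(-1616, Rational(1, 2)) = Mul(4, I, Pow(101, Rational(1, 2)))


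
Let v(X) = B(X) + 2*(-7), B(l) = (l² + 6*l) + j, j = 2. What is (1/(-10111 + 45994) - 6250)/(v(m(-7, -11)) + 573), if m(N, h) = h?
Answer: -224268749/22103928 ≈ -10.146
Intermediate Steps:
B(l) = 2 + l² + 6*l (B(l) = (l² + 6*l) + 2 = 2 + l² + 6*l)
v(X) = -12 + X² + 6*X (v(X) = (2 + X² + 6*X) + 2*(-7) = (2 + X² + 6*X) - 14 = -12 + X² + 6*X)
(1/(-10111 + 45994) - 6250)/(v(m(-7, -11)) + 573) = (1/(-10111 + 45994) - 6250)/((-12 + (-11)² + 6*(-11)) + 573) = (1/35883 - 6250)/((-12 + 121 - 66) + 573) = (1/35883 - 6250)/(43 + 573) = -224268749/35883/616 = -224268749/35883*1/616 = -224268749/22103928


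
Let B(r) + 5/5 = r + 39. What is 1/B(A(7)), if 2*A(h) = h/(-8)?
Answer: 16/601 ≈ 0.026622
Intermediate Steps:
A(h) = -h/16 (A(h) = (h/(-8))/2 = (h*(-⅛))/2 = (-h/8)/2 = -h/16)
B(r) = 38 + r (B(r) = -1 + (r + 39) = -1 + (39 + r) = 38 + r)
1/B(A(7)) = 1/(38 - 1/16*7) = 1/(38 - 7/16) = 1/(601/16) = 16/601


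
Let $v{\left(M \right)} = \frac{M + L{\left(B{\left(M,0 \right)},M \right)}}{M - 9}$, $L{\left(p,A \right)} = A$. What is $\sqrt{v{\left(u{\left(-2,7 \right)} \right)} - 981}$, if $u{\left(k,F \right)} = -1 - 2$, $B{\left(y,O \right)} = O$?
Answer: $\frac{i \sqrt{3922}}{2} \approx 31.313 i$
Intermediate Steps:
$u{\left(k,F \right)} = -3$
$v{\left(M \right)} = \frac{2 M}{-9 + M}$ ($v{\left(M \right)} = \frac{M + M}{M - 9} = \frac{2 M}{-9 + M}$)
$\sqrt{v{\left(u{\left(-2,7 \right)} \right)} - 981} = \sqrt{2 \left(-3\right) \frac{1}{-9 - 3} - 981} = \sqrt{2 \left(-3\right) \frac{1}{-12} - 981} = \sqrt{2 \left(-3\right) \left(- \frac{1}{12}\right) - 981} = \sqrt{\frac{1}{2} - 981} = \sqrt{- \frac{1961}{2}} = \frac{i \sqrt{3922}}{2}$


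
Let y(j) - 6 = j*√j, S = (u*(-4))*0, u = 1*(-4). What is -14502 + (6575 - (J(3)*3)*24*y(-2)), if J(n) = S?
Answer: -7927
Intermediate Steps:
u = -4
S = 0 (S = -4*(-4)*0 = 16*0 = 0)
J(n) = 0
y(j) = 6 + j^(3/2) (y(j) = 6 + j*√j = 6 + j^(3/2))
-14502 + (6575 - (J(3)*3)*24*y(-2)) = -14502 + (6575 - (0*3)*24*(6 + (-2)^(3/2))) = -14502 + (6575 - 0*24*(6 - 2*I*√2)) = -14502 + (6575 - 0*(6 - 2*I*√2)) = -14502 + (6575 - 1*0) = -14502 + (6575 + 0) = -14502 + 6575 = -7927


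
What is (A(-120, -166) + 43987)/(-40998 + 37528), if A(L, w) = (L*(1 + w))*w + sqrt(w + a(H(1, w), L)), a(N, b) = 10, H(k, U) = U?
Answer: 3242813/3470 - I*sqrt(39)/1735 ≈ 934.53 - 0.0035994*I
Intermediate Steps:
A(L, w) = sqrt(10 + w) + L*w*(1 + w) (A(L, w) = (L*(1 + w))*w + sqrt(w + 10) = L*w*(1 + w) + sqrt(10 + w) = sqrt(10 + w) + L*w*(1 + w))
(A(-120, -166) + 43987)/(-40998 + 37528) = ((sqrt(10 - 166) - 120*(-166) - 120*(-166)**2) + 43987)/(-40998 + 37528) = ((sqrt(-156) + 19920 - 120*27556) + 43987)/(-3470) = ((2*I*sqrt(39) + 19920 - 3306720) + 43987)*(-1/3470) = ((-3286800 + 2*I*sqrt(39)) + 43987)*(-1/3470) = (-3242813 + 2*I*sqrt(39))*(-1/3470) = 3242813/3470 - I*sqrt(39)/1735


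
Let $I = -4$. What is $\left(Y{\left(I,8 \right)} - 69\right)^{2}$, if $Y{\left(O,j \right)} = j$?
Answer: $3721$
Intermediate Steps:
$\left(Y{\left(I,8 \right)} - 69\right)^{2} = \left(8 - 69\right)^{2} = \left(-61\right)^{2} = 3721$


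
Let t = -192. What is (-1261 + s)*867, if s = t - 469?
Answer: -1666374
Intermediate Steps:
s = -661 (s = -192 - 469 = -661)
(-1261 + s)*867 = (-1261 - 661)*867 = -1922*867 = -1666374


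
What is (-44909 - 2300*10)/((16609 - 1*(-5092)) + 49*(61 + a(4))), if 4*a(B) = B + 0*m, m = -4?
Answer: -67909/24739 ≈ -2.7450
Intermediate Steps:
a(B) = B/4 (a(B) = (B + 0*(-4))/4 = (B + 0)/4 = B/4)
(-44909 - 2300*10)/((16609 - 1*(-5092)) + 49*(61 + a(4))) = (-44909 - 2300*10)/((16609 - 1*(-5092)) + 49*(61 + (1/4)*4)) = (-44909 - 23000)/((16609 + 5092) + 49*(61 + 1)) = -67909/(21701 + 49*62) = -67909/(21701 + 3038) = -67909/24739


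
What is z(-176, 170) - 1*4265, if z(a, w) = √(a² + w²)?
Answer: -4265 + 2*√14969 ≈ -4020.3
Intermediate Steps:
z(-176, 170) - 1*4265 = √((-176)² + 170²) - 1*4265 = √(30976 + 28900) - 4265 = √59876 - 4265 = 2*√14969 - 4265 = -4265 + 2*√14969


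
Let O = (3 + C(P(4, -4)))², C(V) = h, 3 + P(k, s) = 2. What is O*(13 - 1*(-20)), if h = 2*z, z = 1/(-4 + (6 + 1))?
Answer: 1331/3 ≈ 443.67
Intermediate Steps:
z = ⅓ (z = 1/(-4 + 7) = 1/3 = ⅓ ≈ 0.33333)
P(k, s) = -1 (P(k, s) = -3 + 2 = -1)
h = ⅔ (h = 2*(⅓) = ⅔ ≈ 0.66667)
C(V) = ⅔
O = 121/9 (O = (3 + ⅔)² = (11/3)² = 121/9 ≈ 13.444)
O*(13 - 1*(-20)) = 121*(13 - 1*(-20))/9 = 121*(13 + 20)/9 = (121/9)*33 = 1331/3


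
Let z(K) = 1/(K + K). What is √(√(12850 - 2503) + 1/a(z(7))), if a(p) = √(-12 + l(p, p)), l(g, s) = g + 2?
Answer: √(19321*√10347 - 139*I*√1946)/139 ≈ 10.086 - 0.015733*I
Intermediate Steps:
l(g, s) = 2 + g
z(K) = 1/(2*K)
a(p) = √(-10 + p) (a(p) = √(-12 + (2 + p)) = √(-10 + p))
√(√(12850 - 2503) + 1/a(z(7))) = √(√(12850 - 2503) + 1/(√(-10 + (½)/7))) = √(√10347 + 1/(√(-10 + (½)*(⅐)))) = √(√10347 + 1/(√(-10 + 1/14))) = √(√10347 + 1/(√(-139/14))) = √(√10347 + 1/(I*√1946/14)) = √(√10347 - I*√1946/139)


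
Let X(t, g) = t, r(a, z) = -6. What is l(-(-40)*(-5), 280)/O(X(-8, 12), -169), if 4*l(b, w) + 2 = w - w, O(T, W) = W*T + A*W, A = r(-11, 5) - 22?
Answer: -1/12168 ≈ -8.2183e-5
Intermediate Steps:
A = -28 (A = -6 - 22 = -28)
O(T, W) = -28*W + T*W (O(T, W) = W*T - 28*W = T*W - 28*W = -28*W + T*W)
l(b, w) = -½ (l(b, w) = -½ + (w - w)/4 = -½ + (¼)*0 = -½ + 0 = -½)
l(-(-40)*(-5), 280)/O(X(-8, 12), -169) = -(-1/(169*(-28 - 8)))/2 = -1/(2*((-169*(-36)))) = -½/6084 = -½*1/6084 = -1/12168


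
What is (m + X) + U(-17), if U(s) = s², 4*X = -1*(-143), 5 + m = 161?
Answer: 1923/4 ≈ 480.75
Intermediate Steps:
m = 156 (m = -5 + 161 = 156)
X = 143/4 (X = (-1*(-143))/4 = (¼)*143 = 143/4 ≈ 35.750)
(m + X) + U(-17) = (156 + 143/4) + (-17)² = 767/4 + 289 = 1923/4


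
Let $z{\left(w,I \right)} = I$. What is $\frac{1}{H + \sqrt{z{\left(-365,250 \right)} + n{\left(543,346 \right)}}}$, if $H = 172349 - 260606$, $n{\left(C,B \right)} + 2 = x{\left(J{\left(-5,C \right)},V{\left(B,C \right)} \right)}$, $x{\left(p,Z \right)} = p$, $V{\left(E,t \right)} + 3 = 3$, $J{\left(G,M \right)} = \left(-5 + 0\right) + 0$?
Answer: $- \frac{29419}{2596432602} - \frac{\sqrt{3}}{865477534} \approx -1.1333 \cdot 10^{-5}$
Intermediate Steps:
$J{\left(G,M \right)} = -5$ ($J{\left(G,M \right)} = -5 + 0 = -5$)
$V{\left(E,t \right)} = 0$ ($V{\left(E,t \right)} = -3 + 3 = 0$)
$n{\left(C,B \right)} = -7$ ($n{\left(C,B \right)} = -2 - 5 = -7$)
$H = -88257$ ($H = 172349 - 260606 = -88257$)
$\frac{1}{H + \sqrt{z{\left(-365,250 \right)} + n{\left(543,346 \right)}}} = \frac{1}{-88257 + \sqrt{250 - 7}} = \frac{1}{-88257 + \sqrt{243}} = \frac{1}{-88257 + 9 \sqrt{3}}$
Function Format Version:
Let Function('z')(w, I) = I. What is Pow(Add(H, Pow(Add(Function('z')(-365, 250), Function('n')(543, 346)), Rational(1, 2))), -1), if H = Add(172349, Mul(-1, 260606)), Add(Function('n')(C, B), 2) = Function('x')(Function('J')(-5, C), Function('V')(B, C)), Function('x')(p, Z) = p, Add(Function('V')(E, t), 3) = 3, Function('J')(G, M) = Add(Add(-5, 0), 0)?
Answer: Add(Rational(-29419, 2596432602), Mul(Rational(-1, 865477534), Pow(3, Rational(1, 2)))) ≈ -1.1333e-5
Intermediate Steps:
Function('J')(G, M) = -5 (Function('J')(G, M) = Add(-5, 0) = -5)
Function('V')(E, t) = 0 (Function('V')(E, t) = Add(-3, 3) = 0)
Function('n')(C, B) = -7 (Function('n')(C, B) = Add(-2, -5) = -7)
H = -88257 (H = Add(172349, -260606) = -88257)
Pow(Add(H, Pow(Add(Function('z')(-365, 250), Function('n')(543, 346)), Rational(1, 2))), -1) = Pow(Add(-88257, Pow(Add(250, -7), Rational(1, 2))), -1) = Pow(Add(-88257, Pow(243, Rational(1, 2))), -1) = Pow(Add(-88257, Mul(9, Pow(3, Rational(1, 2)))), -1)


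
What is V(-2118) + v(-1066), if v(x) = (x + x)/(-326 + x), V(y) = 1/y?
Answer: 62697/40948 ≈ 1.5311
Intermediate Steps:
v(x) = 2*x/(-326 + x) (v(x) = (2*x)/(-326 + x) = 2*x/(-326 + x))
V(-2118) + v(-1066) = 1/(-2118) + 2*(-1066)/(-326 - 1066) = -1/2118 + 2*(-1066)/(-1392) = -1/2118 + 2*(-1066)*(-1/1392) = -1/2118 + 533/348 = 62697/40948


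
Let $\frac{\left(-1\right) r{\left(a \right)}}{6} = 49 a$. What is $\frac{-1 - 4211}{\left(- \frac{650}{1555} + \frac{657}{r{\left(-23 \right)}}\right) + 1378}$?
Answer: $- \frac{2952586728}{965744821} \approx -3.0573$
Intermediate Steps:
$r{\left(a \right)} = - 294 a$ ($r{\left(a \right)} = - 6 \cdot 49 a = - 294 a$)
$\frac{-1 - 4211}{\left(- \frac{650}{1555} + \frac{657}{r{\left(-23 \right)}}\right) + 1378} = \frac{-1 - 4211}{\left(- \frac{650}{1555} + \frac{657}{\left(-294\right) \left(-23\right)}\right) + 1378} = - \frac{4212}{\left(\left(-650\right) \frac{1}{1555} + \frac{657}{6762}\right) + 1378} = - \frac{4212}{\left(- \frac{130}{311} + 657 \cdot \frac{1}{6762}\right) + 1378} = - \frac{4212}{\left(- \frac{130}{311} + \frac{219}{2254}\right) + 1378} = - \frac{4212}{- \frac{224911}{700994} + 1378} = - \frac{4212}{\frac{965744821}{700994}} = \left(-4212\right) \frac{700994}{965744821} = - \frac{2952586728}{965744821}$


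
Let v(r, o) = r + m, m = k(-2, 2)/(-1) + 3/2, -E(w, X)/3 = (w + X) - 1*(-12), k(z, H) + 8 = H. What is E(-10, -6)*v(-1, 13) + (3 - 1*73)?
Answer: 8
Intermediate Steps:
k(z, H) = -8 + H
E(w, X) = -36 - 3*X - 3*w (E(w, X) = -3*((w + X) - 1*(-12)) = -3*((X + w) + 12) = -3*(12 + X + w) = -36 - 3*X - 3*w)
m = 15/2 (m = (-8 + 2)/(-1) + 3/2 = -6*(-1) + 3*(1/2) = 6 + 3/2 = 15/2 ≈ 7.5000)
v(r, o) = 15/2 + r (v(r, o) = r + 15/2 = 15/2 + r)
E(-10, -6)*v(-1, 13) + (3 - 1*73) = (-36 - 3*(-6) - 3*(-10))*(15/2 - 1) + (3 - 1*73) = (-36 + 18 + 30)*(13/2) + (3 - 73) = 12*(13/2) - 70 = 78 - 70 = 8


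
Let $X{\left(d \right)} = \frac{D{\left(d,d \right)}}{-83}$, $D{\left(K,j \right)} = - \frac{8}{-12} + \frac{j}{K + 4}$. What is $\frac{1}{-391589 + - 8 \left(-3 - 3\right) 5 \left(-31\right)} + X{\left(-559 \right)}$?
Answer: $- \frac{370744006}{18381270885} \approx -0.02017$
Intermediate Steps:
$D{\left(K,j \right)} = \frac{2}{3} + \frac{j}{4 + K}$ ($D{\left(K,j \right)} = \left(-8\right) \left(- \frac{1}{12}\right) + \frac{j}{4 + K} = \frac{2}{3} + \frac{j}{4 + K}$)
$X{\left(d \right)} = - \frac{8 + 5 d}{249 \left(4 + d\right)}$ ($X{\left(d \right)} = \frac{\frac{1}{3} \frac{1}{4 + d} \left(8 + 2 d + 3 d\right)}{-83} = \frac{8 + 5 d}{3 \left(4 + d\right)} \left(- \frac{1}{83}\right) = - \frac{8 + 5 d}{249 \left(4 + d\right)}$)
$\frac{1}{-391589 + - 8 \left(-3 - 3\right) 5 \left(-31\right)} + X{\left(-559 \right)} = \frac{1}{-391589 + - 8 \left(-3 - 3\right) 5 \left(-31\right)} + \frac{-8 - -2795}{249 \left(4 - 559\right)} = \frac{1}{-391589 + - 8 \left(\left(-6\right) 5\right) \left(-31\right)} + \frac{-8 + 2795}{249 \left(-555\right)} = \frac{1}{-391589 + \left(-8\right) \left(-30\right) \left(-31\right)} + \frac{1}{249} \left(- \frac{1}{555}\right) 2787 = \frac{1}{-391589 + 240 \left(-31\right)} - \frac{929}{46065} = \frac{1}{-391589 - 7440} - \frac{929}{46065} = \frac{1}{-399029} - \frac{929}{46065} = - \frac{1}{399029} - \frac{929}{46065} = - \frac{370744006}{18381270885}$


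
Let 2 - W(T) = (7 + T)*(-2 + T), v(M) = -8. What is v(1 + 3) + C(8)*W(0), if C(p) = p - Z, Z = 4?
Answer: 56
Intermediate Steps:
W(T) = 2 - (-2 + T)*(7 + T) (W(T) = 2 - (7 + T)*(-2 + T) = 2 - (-2 + T)*(7 + T))
C(p) = -4 + p (C(p) = p - 1*4 = p - 4 = -4 + p)
v(1 + 3) + C(8)*W(0) = -8 + (-4 + 8)*(16 - 1*0**2 - 5*0) = -8 + 4*(16 - 1*0 + 0) = -8 + 4*(16 + 0 + 0) = -8 + 4*16 = -8 + 64 = 56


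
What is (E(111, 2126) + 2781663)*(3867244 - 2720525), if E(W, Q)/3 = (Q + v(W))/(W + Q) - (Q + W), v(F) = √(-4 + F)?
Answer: 7118343051999438/2237 + 3440157*√107/2237 ≈ 3.1821e+12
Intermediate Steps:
E(W, Q) = -3*Q - 3*W + 3*(Q + √(-4 + W))/(Q + W) (E(W, Q) = 3*((Q + √(-4 + W))/(W + Q) - (Q + W)) = 3*((Q + √(-4 + W))/(Q + W) + (-Q - W)) = 3*(-Q - W + (Q + √(-4 + W))/(Q + W)) = -3*Q - 3*W + 3*(Q + √(-4 + W))/(Q + W))
(E(111, 2126) + 2781663)*(3867244 - 2720525) = (3*(2126 + √(-4 + 111) - 1*2126² - 1*111² - 2*2126*111)/(2126 + 111) + 2781663)*(3867244 - 2720525) = (3*(2126 + √107 - 1*4519876 - 1*12321 - 471972)/2237 + 2781663)*1146719 = (3*(1/2237)*(2126 + √107 - 4519876 - 12321 - 471972) + 2781663)*1146719 = (3*(1/2237)*(-5002043 + √107) + 2781663)*1146719 = ((-15006129/2237 + 3*√107/2237) + 2781663)*1146719 = (6207574002/2237 + 3*√107/2237)*1146719 = 7118343051999438/2237 + 3440157*√107/2237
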